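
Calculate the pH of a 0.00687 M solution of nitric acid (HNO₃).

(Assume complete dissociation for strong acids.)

[H⁺] = 0.00687 M for strong acid. pH = -log[H⁺] = -log(0.00687)

pH = 2.16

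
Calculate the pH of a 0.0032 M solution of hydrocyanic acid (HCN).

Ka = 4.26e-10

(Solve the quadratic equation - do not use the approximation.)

x² + Ka×x - Ka×C = 0. Using quadratic formula: [H⁺] = 1.1673e-06

pH = 5.93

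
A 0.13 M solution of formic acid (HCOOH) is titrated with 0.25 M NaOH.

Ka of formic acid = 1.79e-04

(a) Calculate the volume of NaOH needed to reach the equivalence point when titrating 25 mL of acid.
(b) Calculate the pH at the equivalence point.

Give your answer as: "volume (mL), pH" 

moles acid = 0.13 × 25/1000 = 0.00325 mol; V_base = moles/0.25 × 1000 = 13.0 mL. At equivalence only the conjugate base is present: [A⁻] = 0.00325/0.038 = 8.5526e-02 M. Kb = Kw/Ka = 5.59e-11; [OH⁻] = √(Kb × [A⁻]) = 2.1859e-06; pOH = 5.66; pH = 14 - pOH = 8.34.

V = 13.0 mL, pH = 8.34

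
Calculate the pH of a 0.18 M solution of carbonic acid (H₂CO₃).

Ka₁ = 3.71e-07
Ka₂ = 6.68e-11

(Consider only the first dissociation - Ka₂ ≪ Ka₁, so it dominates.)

First dissociation dominates. From Ka₁ = [H⁺][HA⁻]/[H₂A], x² + Ka₁·x − Ka₁·C = 0 with C = 0.18 M and Ka₁ = 3.71e-07. Solving: [H⁺] = (−Ka₁ + √(Ka₁² + 4·Ka₁·C)) / 2 = 2.5823e-04 M. pH = -log(2.5823e-04) = 3.59.

pH = 3.59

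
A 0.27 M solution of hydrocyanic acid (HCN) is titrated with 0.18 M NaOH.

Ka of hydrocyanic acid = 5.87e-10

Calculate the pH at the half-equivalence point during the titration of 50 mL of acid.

At half-equivalence [HA] = [A⁻], so Henderson-Hasselbalch gives pH = pKa = -log(5.87e-10) = 9.23.

pH = pKa = 9.23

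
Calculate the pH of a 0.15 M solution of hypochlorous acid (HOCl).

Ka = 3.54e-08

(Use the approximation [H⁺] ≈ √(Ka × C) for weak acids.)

[H⁺] = √(Ka × C) = √(3.54e-08 × 0.15) = 7.2870e-05. pH = -log(7.2870e-05)

pH = 4.14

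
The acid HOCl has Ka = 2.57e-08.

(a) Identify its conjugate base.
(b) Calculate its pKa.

(a) The conjugate base is formed by removing one H⁺ from HOCl, giving OCl⁻. (b) pKa = -log(Ka) = -log(2.57e-08) = 7.59.

Conjugate base: OCl⁻; pK_a = 7.59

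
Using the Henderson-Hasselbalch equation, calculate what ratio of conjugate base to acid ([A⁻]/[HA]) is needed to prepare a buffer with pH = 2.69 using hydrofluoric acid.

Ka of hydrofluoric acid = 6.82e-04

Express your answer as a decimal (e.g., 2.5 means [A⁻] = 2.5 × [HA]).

pKa = -log(6.82e-04) = 3.1662. pH = pKa + log([A⁻]/[HA]), so log([A⁻]/[HA]) = pH − pKa = 2.69 − 3.1662 = -0.4762. [A⁻]/[HA] = 10^(-0.4762) = 0.334

[A⁻]/[HA] = 0.334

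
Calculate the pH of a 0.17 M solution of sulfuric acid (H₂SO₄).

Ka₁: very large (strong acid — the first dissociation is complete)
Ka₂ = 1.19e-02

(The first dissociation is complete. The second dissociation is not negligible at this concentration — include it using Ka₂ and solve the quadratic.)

First dissociation is complete: [H⁺]₀ = [HSO₄⁻]₀ = C = 0.17 M. Second dissociation HSO₄⁻ ⇌ H⁺ + SO₄²⁻: let x = [SO₄²⁻]. Ka₂ = (C + x)·x / (C − x) = 1.19e-02 → x² + (C + Ka₂)·x − Ka₂·C = 0 → x² + 0.18190·x − 2.023e-03 = 0. x = (−0.18190 + √(0.18190² + 4 × 2.023e-03)) / 2 = 1.0514e-02 M. [H⁺] = C + x = 0.17 + 1.0514e-02 = 1.8051e-01 M. pH = -log(1.8051e-01) = 0.74.

pH = 0.74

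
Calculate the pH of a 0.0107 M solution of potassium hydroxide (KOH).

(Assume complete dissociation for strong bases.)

[OH⁻] = 0.0107 M for strong base. pOH = -log[OH⁻] = 1.97, pH = 14 - pOH

pH = 12.03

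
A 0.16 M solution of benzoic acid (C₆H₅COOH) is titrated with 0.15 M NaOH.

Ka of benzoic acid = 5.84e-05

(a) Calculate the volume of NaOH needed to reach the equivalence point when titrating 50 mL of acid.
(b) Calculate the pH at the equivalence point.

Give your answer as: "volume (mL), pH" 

moles acid = 0.16 × 50/1000 = 0.008 mol; V_base = moles/0.15 × 1000 = 53.3 mL. At equivalence only the conjugate base is present: [A⁻] = 0.008/0.103 = 7.7419e-02 M. Kb = Kw/Ka = 1.71e-10; [OH⁻] = √(Kb × [A⁻]) = 3.6410e-06; pOH = 5.44; pH = 14 - pOH = 8.56.

V = 53.3 mL, pH = 8.56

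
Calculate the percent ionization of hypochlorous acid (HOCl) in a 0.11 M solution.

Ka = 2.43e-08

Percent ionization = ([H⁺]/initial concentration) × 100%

Using Ka equilibrium: x² + Ka×x - Ka×C = 0. Solving: [H⁺] = 5.1689e-05. Percent = (5.1689e-05/0.11) × 100

Percent ionization = 0.047%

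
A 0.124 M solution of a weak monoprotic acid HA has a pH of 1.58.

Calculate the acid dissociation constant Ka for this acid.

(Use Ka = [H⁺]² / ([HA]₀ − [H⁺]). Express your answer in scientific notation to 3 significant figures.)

[H⁺] = 10^(−pH) = 10^(−1.58) = 2.630e-02 M. For HA ⇌ H⁺ + A⁻, Ka = [H⁺][A⁻]/[HA] = [H⁺]² / ([HA]₀ − [H⁺]) = (2.630e-02)² / (0.124 − 2.630e-02) = 7.08e-03.

K_a = 7.08e-03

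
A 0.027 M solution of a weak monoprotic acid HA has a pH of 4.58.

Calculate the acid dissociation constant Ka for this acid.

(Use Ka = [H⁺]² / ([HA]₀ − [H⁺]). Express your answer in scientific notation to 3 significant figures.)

[H⁺] = 10^(−pH) = 10^(−4.58) = 2.630e-05 M. For HA ⇌ H⁺ + A⁻, Ka = [H⁺][A⁻]/[HA] = [H⁺]² / ([HA]₀ − [H⁺]) = (2.630e-05)² / (0.027 − 2.630e-05) = 2.56e-08.

K_a = 2.56e-08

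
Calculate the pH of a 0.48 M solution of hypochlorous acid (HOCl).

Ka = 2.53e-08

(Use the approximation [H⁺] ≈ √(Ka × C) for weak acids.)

[H⁺] = √(Ka × C) = √(2.53e-08 × 0.48) = 1.1020e-04. pH = -log(1.1020e-04)

pH = 3.96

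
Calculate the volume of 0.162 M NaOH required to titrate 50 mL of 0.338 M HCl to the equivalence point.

At equivalence: moles acid = moles base. moles HCl = 0.338 × 50/1000 = 0.0169 mol. V_base = moles / 0.162 × 1000 = 104.3 mL.

V_{base} = 104.3 mL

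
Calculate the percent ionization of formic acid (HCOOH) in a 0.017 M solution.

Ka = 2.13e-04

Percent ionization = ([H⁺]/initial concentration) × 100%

Using Ka equilibrium: x² + Ka×x - Ka×C = 0. Solving: [H⁺] = 1.7994e-03. Percent = (1.7994e-03/0.017) × 100

Percent ionization = 10.6%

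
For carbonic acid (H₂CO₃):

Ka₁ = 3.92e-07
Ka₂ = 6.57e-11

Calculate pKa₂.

pKa₂ = -log(Ka₂) = -log(6.57e-11) = 10.18.

pK_{a2} = 10.18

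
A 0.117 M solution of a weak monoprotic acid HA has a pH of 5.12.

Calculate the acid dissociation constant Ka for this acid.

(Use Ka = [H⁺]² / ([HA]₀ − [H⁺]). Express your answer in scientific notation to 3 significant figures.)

[H⁺] = 10^(−pH) = 10^(−5.12) = 7.586e-06 M. For HA ⇌ H⁺ + A⁻, Ka = [H⁺][A⁻]/[HA] = [H⁺]² / ([HA]₀ − [H⁺]) = (7.586e-06)² / (0.117 − 7.586e-06) = 4.92e-10.

K_a = 4.92e-10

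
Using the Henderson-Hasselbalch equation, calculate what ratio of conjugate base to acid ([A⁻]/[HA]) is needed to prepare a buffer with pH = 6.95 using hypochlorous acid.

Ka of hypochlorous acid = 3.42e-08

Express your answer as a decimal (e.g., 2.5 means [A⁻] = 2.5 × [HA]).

pKa = -log(3.42e-08) = 7.4660. pH = pKa + log([A⁻]/[HA]), so log([A⁻]/[HA]) = pH − pKa = 6.95 − 7.4660 = -0.5160. [A⁻]/[HA] = 10^(-0.5160) = 0.305

[A⁻]/[HA] = 0.305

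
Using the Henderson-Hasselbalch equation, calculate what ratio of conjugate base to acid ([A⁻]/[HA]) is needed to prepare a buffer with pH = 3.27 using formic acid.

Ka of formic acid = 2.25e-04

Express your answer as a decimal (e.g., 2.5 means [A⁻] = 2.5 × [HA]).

pKa = -log(2.25e-04) = 3.6478. pH = pKa + log([A⁻]/[HA]), so log([A⁻]/[HA]) = pH − pKa = 3.27 − 3.6478 = -0.3778. [A⁻]/[HA] = 10^(-0.3778) = 0.419

[A⁻]/[HA] = 0.419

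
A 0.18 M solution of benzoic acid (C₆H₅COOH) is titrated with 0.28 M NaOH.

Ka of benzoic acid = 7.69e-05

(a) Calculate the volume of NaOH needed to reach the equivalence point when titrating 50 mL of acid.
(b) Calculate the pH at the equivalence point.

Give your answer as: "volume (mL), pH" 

moles acid = 0.18 × 50/1000 = 0.009 mol; V_base = moles/0.28 × 1000 = 32.1 mL. At equivalence only the conjugate base is present: [A⁻] = 0.009/0.082 = 1.0957e-01 M. Kb = Kw/Ka = 1.30e-10; [OH⁻] = √(Kb × [A⁻]) = 3.7746e-06; pOH = 5.42; pH = 14 - pOH = 8.58.

V = 32.1 mL, pH = 8.58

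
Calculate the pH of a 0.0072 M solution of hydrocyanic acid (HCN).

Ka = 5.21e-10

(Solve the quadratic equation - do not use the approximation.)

x² + Ka×x - Ka×C = 0. Using quadratic formula: [H⁺] = 1.9365e-06

pH = 5.71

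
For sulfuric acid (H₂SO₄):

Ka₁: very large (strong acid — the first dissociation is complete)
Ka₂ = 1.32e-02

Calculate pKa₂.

pKa₂ = -log(Ka₂) = -log(1.32e-02) = 1.88.

pK_{a2} = 1.88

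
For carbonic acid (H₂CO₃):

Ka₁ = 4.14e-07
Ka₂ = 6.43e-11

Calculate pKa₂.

pKa₂ = -log(Ka₂) = -log(6.43e-11) = 10.19.

pK_{a2} = 10.19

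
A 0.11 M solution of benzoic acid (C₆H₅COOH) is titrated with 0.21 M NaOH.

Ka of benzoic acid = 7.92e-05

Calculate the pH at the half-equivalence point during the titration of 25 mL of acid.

At half-equivalence [HA] = [A⁻], so Henderson-Hasselbalch gives pH = pKa = -log(7.92e-05) = 4.10.

pH = pKa = 4.10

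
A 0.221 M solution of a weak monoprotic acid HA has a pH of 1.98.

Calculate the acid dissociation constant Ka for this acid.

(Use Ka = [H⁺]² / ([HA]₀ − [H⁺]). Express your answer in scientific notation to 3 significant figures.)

[H⁺] = 10^(−pH) = 10^(−1.98) = 1.047e-02 M. For HA ⇌ H⁺ + A⁻, Ka = [H⁺][A⁻]/[HA] = [H⁺]² / ([HA]₀ − [H⁺]) = (1.047e-02)² / (0.221 − 1.047e-02) = 5.21e-04.

K_a = 5.21e-04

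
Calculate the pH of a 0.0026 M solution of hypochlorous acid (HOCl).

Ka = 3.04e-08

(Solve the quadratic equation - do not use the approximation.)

x² + Ka×x - Ka×C = 0. Using quadratic formula: [H⁺] = 8.8753e-06

pH = 5.05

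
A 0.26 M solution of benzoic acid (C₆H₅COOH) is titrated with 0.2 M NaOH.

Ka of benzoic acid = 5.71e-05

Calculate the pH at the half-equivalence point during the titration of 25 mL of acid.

At half-equivalence [HA] = [A⁻], so Henderson-Hasselbalch gives pH = pKa = -log(5.71e-05) = 4.24.

pH = pKa = 4.24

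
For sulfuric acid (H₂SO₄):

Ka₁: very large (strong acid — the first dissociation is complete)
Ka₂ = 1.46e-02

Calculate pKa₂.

pKa₂ = -log(Ka₂) = -log(1.46e-02) = 1.84.

pK_{a2} = 1.84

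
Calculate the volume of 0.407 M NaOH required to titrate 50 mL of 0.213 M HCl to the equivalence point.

At equivalence: moles acid = moles base. moles HCl = 0.213 × 50/1000 = 0.01065 mol. V_base = moles / 0.407 × 1000 = 26.2 mL.

V_{base} = 26.2 mL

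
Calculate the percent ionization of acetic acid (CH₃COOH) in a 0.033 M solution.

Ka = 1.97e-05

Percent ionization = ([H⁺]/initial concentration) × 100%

Using Ka equilibrium: x² + Ka×x - Ka×C = 0. Solving: [H⁺] = 7.9650e-04. Percent = (7.9650e-04/0.033) × 100

Percent ionization = 2.41%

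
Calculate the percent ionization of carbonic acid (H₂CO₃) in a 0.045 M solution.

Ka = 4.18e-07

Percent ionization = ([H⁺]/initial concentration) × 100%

Using Ka equilibrium: x² + Ka×x - Ka×C = 0. Solving: [H⁺] = 1.3694e-04. Percent = (1.3694e-04/0.045) × 100

Percent ionization = 0.304%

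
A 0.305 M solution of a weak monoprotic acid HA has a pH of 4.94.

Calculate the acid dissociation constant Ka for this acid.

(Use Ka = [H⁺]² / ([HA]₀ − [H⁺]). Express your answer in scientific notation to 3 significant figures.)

[H⁺] = 10^(−pH) = 10^(−4.94) = 1.148e-05 M. For HA ⇌ H⁺ + A⁻, Ka = [H⁺][A⁻]/[HA] = [H⁺]² / ([HA]₀ − [H⁺]) = (1.148e-05)² / (0.305 − 1.148e-05) = 4.32e-10.

K_a = 4.32e-10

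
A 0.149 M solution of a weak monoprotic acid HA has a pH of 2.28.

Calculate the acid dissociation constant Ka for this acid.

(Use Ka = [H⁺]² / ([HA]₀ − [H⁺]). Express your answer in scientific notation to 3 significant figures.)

[H⁺] = 10^(−pH) = 10^(−2.28) = 5.248e-03 M. For HA ⇌ H⁺ + A⁻, Ka = [H⁺][A⁻]/[HA] = [H⁺]² / ([HA]₀ − [H⁺]) = (5.248e-03)² / (0.149 − 5.248e-03) = 1.92e-04.

K_a = 1.92e-04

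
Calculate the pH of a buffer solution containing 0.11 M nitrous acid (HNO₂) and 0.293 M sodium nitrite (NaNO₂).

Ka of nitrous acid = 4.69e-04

pKa = -log(4.69e-04) = 3.33. pH = pKa + log([A⁻]/[HA]) = 3.33 + log(0.293/0.11)

pH = 3.75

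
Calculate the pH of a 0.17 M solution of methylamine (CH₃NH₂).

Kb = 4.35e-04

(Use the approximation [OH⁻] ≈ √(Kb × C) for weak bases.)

[OH⁻] = √(Kb × C) = √(4.35e-04 × 0.17) = 8.5994e-03. pOH = 2.07, pH = 14 - pOH

pH = 11.93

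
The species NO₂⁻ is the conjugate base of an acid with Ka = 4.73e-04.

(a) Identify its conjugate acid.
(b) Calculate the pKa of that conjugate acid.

(a) The conjugate acid is formed by adding one H⁺ to NO₂⁻, giving HNO₂. (b) pKa = -log(Ka) = -log(4.73e-04) = 3.33.

Conjugate acid: HNO₂; pK_a = 3.33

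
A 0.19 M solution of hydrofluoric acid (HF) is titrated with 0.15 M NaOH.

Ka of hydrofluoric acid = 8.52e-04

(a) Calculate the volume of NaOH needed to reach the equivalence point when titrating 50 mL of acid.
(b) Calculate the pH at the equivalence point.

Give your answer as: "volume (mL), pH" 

moles acid = 0.19 × 50/1000 = 0.0095 mol; V_base = moles/0.15 × 1000 = 63.3 mL. At equivalence only the conjugate base is present: [A⁻] = 0.0095/0.113 = 8.3824e-02 M. Kb = Kw/Ka = 1.17e-11; [OH⁻] = √(Kb × [A⁻]) = 9.9189e-07; pOH = 6.00; pH = 14 - pOH = 8.00.

V = 63.3 mL, pH = 8.00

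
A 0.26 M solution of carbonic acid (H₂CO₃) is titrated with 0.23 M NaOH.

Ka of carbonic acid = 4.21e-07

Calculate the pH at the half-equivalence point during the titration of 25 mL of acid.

At half-equivalence [HA] = [A⁻], so Henderson-Hasselbalch gives pH = pKa = -log(4.21e-07) = 6.38.

pH = pKa = 6.38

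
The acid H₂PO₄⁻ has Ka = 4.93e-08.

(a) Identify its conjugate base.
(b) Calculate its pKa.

(a) The conjugate base is formed by removing one H⁺ from H₂PO₄⁻, giving HPO₄²⁻. (b) pKa = -log(Ka) = -log(4.93e-08) = 7.31.

Conjugate base: HPO₄²⁻; pK_a = 7.31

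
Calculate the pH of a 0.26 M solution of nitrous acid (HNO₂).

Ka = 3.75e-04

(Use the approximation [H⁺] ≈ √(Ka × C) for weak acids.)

[H⁺] = √(Ka × C) = √(3.75e-04 × 0.26) = 9.8742e-03. pH = -log(9.8742e-03)

pH = 2.01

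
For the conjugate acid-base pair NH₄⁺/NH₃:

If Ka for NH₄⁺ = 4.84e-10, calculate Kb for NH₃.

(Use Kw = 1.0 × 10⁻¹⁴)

For a conjugate pair Ka × Kb = Kw, so Kb = Kw/Ka = 1.0 × 10⁻¹⁴ / 4.84e-10 = 2.07e-05.

K_b = 2.07e-05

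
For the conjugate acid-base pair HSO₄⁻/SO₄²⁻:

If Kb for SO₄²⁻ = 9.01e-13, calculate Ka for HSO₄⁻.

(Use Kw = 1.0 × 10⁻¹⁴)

For a conjugate pair Ka × Kb = Kw, so Ka = Kw/Kb = 1.0 × 10⁻¹⁴ / 9.01e-13 = 1.11e-02.

K_a = 1.11e-02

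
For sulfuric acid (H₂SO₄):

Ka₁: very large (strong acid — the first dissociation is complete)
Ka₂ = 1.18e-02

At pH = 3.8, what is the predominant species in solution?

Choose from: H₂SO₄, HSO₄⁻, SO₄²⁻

The first dissociation is complete, so H₂SO₄ itself is never the predominant species in water; pKa₂ = -log(1.18e-02) = 1.93. For a polyprotic acid the predominant species crosses at each pKa: below pKa_n the protonated form dominates, above it the deprotonated form does. At pH = 3.8, the predominant species is SO₄²⁻.

SO₄²⁻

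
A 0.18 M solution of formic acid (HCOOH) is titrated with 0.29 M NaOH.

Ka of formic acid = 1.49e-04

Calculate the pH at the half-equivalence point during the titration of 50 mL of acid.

At half-equivalence [HA] = [A⁻], so Henderson-Hasselbalch gives pH = pKa = -log(1.49e-04) = 3.83.

pH = pKa = 3.83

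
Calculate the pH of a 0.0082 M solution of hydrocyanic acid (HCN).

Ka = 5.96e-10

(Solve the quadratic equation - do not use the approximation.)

x² + Ka×x - Ka×C = 0. Using quadratic formula: [H⁺] = 2.2104e-06

pH = 5.66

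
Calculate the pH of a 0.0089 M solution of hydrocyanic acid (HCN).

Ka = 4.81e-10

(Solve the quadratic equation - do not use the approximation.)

x² + Ka×x - Ka×C = 0. Using quadratic formula: [H⁺] = 2.0688e-06

pH = 5.68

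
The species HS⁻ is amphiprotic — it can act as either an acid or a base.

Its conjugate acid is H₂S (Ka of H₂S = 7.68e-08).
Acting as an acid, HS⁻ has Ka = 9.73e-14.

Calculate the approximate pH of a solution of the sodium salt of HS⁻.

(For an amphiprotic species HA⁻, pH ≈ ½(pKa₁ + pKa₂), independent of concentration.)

pKa₁ = -log(7.68e-08) = 7.11; pKa₂ = -log(9.73e-14) = 13.01. For an amphiprotic species, pH ≈ ½(pKa₁ + pKa₂) = ½(7.11 + 13.01) = 10.06.

pH = 10.06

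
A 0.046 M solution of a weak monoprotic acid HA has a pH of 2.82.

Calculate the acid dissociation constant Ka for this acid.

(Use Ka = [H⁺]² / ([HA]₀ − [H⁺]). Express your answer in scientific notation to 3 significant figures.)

[H⁺] = 10^(−pH) = 10^(−2.82) = 1.514e-03 M. For HA ⇌ H⁺ + A⁻, Ka = [H⁺][A⁻]/[HA] = [H⁺]² / ([HA]₀ − [H⁺]) = (1.514e-03)² / (0.046 − 1.514e-03) = 5.15e-05.

K_a = 5.15e-05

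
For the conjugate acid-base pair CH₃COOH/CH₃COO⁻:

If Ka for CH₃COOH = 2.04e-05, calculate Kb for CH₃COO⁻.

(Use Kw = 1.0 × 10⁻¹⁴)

For a conjugate pair Ka × Kb = Kw, so Kb = Kw/Ka = 1.0 × 10⁻¹⁴ / 2.04e-05 = 4.90e-10.

K_b = 4.90e-10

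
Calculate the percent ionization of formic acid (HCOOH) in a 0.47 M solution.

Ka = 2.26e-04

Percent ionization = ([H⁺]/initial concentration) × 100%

Using Ka equilibrium: x² + Ka×x - Ka×C = 0. Solving: [H⁺] = 1.0194e-02. Percent = (1.0194e-02/0.47) × 100

Percent ionization = 2.17%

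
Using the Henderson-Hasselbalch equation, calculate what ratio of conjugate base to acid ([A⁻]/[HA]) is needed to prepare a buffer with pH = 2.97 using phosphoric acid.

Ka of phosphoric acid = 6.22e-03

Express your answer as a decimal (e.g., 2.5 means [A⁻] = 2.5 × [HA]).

pKa = -log(6.22e-03) = 2.2062. pH = pKa + log([A⁻]/[HA]), so log([A⁻]/[HA]) = pH − pKa = 2.97 − 2.2062 = 0.7638. [A⁻]/[HA] = 10^(0.7638) = 5.80

[A⁻]/[HA] = 5.80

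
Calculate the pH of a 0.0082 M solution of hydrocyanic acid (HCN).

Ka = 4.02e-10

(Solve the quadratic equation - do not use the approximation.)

x² + Ka×x - Ka×C = 0. Using quadratic formula: [H⁺] = 1.8154e-06

pH = 5.74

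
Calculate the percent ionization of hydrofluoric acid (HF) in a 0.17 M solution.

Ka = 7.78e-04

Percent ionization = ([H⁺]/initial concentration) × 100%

Using Ka equilibrium: x² + Ka×x - Ka×C = 0. Solving: [H⁺] = 1.1118e-02. Percent = (1.1118e-02/0.17) × 100

Percent ionization = 6.54%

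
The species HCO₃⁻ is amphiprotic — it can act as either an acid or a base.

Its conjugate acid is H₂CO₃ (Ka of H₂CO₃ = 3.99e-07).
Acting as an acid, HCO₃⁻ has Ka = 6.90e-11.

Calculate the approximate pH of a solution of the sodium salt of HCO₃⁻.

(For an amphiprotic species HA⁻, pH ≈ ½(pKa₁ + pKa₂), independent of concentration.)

pKa₁ = -log(3.99e-07) = 6.40; pKa₂ = -log(6.90e-11) = 10.16. For an amphiprotic species, pH ≈ ½(pKa₁ + pKa₂) = ½(6.40 + 10.16) = 8.28.

pH = 8.28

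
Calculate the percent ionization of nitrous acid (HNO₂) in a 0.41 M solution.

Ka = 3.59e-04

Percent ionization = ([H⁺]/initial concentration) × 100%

Using Ka equilibrium: x² + Ka×x - Ka×C = 0. Solving: [H⁺] = 1.1954e-02. Percent = (1.1954e-02/0.41) × 100

Percent ionization = 2.92%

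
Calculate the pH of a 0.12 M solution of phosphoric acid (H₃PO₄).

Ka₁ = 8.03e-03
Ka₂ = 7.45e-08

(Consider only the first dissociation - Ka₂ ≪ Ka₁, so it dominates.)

First dissociation dominates. From Ka₁ = [H⁺][HA⁻]/[H₂A], x² + Ka₁·x − Ka₁·C = 0 with C = 0.12 M and Ka₁ = 8.03e-03. Solving: [H⁺] = (−Ka₁ + √(Ka₁² + 4·Ka₁·C)) / 2 = 2.7285e-02 M. pH = -log(2.7285e-02) = 1.56.

pH = 1.56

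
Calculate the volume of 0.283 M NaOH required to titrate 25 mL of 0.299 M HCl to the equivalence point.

At equivalence: moles acid = moles base. moles HCl = 0.299 × 25/1000 = 0.007475 mol. V_base = moles / 0.283 × 1000 = 26.4 mL.

V_{base} = 26.4 mL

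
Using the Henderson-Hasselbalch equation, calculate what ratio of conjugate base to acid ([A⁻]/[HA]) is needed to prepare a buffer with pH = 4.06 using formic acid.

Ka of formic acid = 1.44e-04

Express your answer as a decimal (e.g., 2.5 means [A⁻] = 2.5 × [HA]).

pKa = -log(1.44e-04) = 3.8416. pH = pKa + log([A⁻]/[HA]), so log([A⁻]/[HA]) = pH − pKa = 4.06 − 3.8416 = 0.2184. [A⁻]/[HA] = 10^(0.2184) = 1.65

[A⁻]/[HA] = 1.65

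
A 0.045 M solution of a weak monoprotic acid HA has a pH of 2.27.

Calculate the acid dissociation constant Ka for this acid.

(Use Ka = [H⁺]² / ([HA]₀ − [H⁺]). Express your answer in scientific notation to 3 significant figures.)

[H⁺] = 10^(−pH) = 10^(−2.27) = 5.370e-03 M. For HA ⇌ H⁺ + A⁻, Ka = [H⁺][A⁻]/[HA] = [H⁺]² / ([HA]₀ − [H⁺]) = (5.370e-03)² / (0.045 − 5.370e-03) = 7.28e-04.

K_a = 7.28e-04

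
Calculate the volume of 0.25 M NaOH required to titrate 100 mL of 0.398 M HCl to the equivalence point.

At equivalence: moles acid = moles base. moles HCl = 0.398 × 100/1000 = 0.0398 mol. V_base = moles / 0.25 × 1000 = 159.2 mL.

V_{base} = 159.2 mL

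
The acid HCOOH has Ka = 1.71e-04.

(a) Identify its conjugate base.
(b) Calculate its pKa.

(a) The conjugate base is formed by removing one H⁺ from HCOOH, giving HCOO⁻. (b) pKa = -log(Ka) = -log(1.71e-04) = 3.77.

Conjugate base: HCOO⁻; pK_a = 3.77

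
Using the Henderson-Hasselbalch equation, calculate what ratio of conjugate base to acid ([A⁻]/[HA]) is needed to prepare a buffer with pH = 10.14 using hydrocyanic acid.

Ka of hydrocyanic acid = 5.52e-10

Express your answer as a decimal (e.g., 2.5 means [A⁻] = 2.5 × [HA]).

pKa = -log(5.52e-10) = 9.2581. pH = pKa + log([A⁻]/[HA]), so log([A⁻]/[HA]) = pH − pKa = 10.14 − 9.2581 = 0.8819. [A⁻]/[HA] = 10^(0.8819) = 7.62

[A⁻]/[HA] = 7.62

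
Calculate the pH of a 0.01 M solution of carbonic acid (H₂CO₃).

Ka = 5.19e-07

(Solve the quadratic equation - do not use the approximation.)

x² + Ka×x - Ka×C = 0. Using quadratic formula: [H⁺] = 7.1783e-05

pH = 4.14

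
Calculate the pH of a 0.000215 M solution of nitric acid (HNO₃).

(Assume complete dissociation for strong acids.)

[H⁺] = 0.000215 M for strong acid. pH = -log[H⁺] = -log(0.000215)

pH = 3.67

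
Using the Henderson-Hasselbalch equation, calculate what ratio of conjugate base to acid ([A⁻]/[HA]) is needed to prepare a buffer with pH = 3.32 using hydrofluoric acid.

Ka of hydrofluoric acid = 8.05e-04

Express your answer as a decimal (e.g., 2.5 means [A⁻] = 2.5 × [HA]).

pKa = -log(8.05e-04) = 3.0942. pH = pKa + log([A⁻]/[HA]), so log([A⁻]/[HA]) = pH − pKa = 3.32 − 3.0942 = 0.2258. [A⁻]/[HA] = 10^(0.2258) = 1.68

[A⁻]/[HA] = 1.68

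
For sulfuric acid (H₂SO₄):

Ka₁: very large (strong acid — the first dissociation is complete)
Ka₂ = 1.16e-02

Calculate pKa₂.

pKa₂ = -log(Ka₂) = -log(1.16e-02) = 1.94.

pK_{a2} = 1.94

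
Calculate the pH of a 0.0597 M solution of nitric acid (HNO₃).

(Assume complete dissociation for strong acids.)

[H⁺] = 0.0597 M for strong acid. pH = -log[H⁺] = -log(0.0597)

pH = 1.22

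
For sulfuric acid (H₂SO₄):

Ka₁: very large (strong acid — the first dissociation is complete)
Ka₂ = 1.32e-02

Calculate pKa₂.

pKa₂ = -log(Ka₂) = -log(1.32e-02) = 1.88.

pK_{a2} = 1.88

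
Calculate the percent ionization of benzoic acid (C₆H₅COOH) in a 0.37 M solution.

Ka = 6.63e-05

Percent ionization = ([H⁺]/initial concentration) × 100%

Using Ka equilibrium: x² + Ka×x - Ka×C = 0. Solving: [H⁺] = 4.9198e-03. Percent = (4.9198e-03/0.37) × 100

Percent ionization = 1.33%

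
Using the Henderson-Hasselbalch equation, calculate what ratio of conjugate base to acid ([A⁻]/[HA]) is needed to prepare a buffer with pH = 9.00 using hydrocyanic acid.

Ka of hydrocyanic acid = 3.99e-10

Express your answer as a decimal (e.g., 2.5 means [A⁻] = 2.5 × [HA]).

pKa = -log(3.99e-10) = 9.3990. pH = pKa + log([A⁻]/[HA]), so log([A⁻]/[HA]) = pH − pKa = 9.00 − 9.3990 = -0.3990. [A⁻]/[HA] = 10^(-0.3990) = 0.399

[A⁻]/[HA] = 0.399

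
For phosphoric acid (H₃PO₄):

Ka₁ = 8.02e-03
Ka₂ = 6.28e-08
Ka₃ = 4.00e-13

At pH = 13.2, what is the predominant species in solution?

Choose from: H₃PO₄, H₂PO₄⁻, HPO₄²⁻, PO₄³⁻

pKa₁ = 2.10, pKa₂ = 7.20, pKa₃ = 12.40. For a polyprotic acid the predominant species crosses at each pKa: below pKa_n the protonated form dominates, above it the deprotonated form does. At pH = 13.2, the predominant species is PO₄³⁻.

PO₄³⁻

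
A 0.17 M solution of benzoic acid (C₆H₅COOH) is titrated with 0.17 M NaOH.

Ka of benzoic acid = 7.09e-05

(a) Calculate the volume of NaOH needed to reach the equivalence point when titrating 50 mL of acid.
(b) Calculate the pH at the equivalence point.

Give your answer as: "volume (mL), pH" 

moles acid = 0.17 × 50/1000 = 0.0085 mol; V_base = moles/0.17 × 1000 = 50.0 mL. At equivalence only the conjugate base is present: [A⁻] = 0.0085/0.100 = 8.5000e-02 M. Kb = Kw/Ka = 1.41e-10; [OH⁻] = √(Kb × [A⁻]) = 3.4625e-06; pOH = 5.46; pH = 14 - pOH = 8.54.

V = 50.0 mL, pH = 8.54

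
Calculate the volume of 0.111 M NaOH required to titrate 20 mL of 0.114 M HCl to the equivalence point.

At equivalence: moles acid = moles base. moles HCl = 0.114 × 20/1000 = 0.00228 mol. V_base = moles / 0.111 × 1000 = 20.5 mL.

V_{base} = 20.5 mL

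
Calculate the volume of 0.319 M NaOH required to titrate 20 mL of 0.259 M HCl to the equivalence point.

At equivalence: moles acid = moles base. moles HCl = 0.259 × 20/1000 = 0.00518 mol. V_base = moles / 0.319 × 1000 = 16.2 mL.

V_{base} = 16.2 mL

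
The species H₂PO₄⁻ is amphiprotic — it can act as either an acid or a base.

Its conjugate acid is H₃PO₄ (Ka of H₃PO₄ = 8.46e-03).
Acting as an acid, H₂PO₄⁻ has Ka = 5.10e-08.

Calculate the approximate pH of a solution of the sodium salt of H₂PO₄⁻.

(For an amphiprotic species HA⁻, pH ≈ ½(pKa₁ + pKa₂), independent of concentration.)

pKa₁ = -log(8.46e-03) = 2.07; pKa₂ = -log(5.10e-08) = 7.29. For an amphiprotic species, pH ≈ ½(pKa₁ + pKa₂) = ½(2.07 + 7.29) = 4.68.

pH = 4.68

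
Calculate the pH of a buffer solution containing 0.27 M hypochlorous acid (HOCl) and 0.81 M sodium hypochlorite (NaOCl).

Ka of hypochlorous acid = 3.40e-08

pKa = -log(3.40e-08) = 7.47. pH = pKa + log([A⁻]/[HA]) = 7.47 + log(0.81/0.27)

pH = 7.95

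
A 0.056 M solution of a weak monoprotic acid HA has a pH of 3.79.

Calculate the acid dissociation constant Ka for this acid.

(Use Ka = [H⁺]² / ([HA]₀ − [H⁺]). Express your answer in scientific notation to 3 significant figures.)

[H⁺] = 10^(−pH) = 10^(−3.79) = 1.622e-04 M. For HA ⇌ H⁺ + A⁻, Ka = [H⁺][A⁻]/[HA] = [H⁺]² / ([HA]₀ − [H⁺]) = (1.622e-04)² / (0.056 − 1.622e-04) = 4.71e-07.

K_a = 4.71e-07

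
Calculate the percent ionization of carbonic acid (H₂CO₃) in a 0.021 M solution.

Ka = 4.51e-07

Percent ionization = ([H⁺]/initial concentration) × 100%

Using Ka equilibrium: x² + Ka×x - Ka×C = 0. Solving: [H⁺] = 9.7094e-05. Percent = (9.7094e-05/0.021) × 100

Percent ionization = 0.462%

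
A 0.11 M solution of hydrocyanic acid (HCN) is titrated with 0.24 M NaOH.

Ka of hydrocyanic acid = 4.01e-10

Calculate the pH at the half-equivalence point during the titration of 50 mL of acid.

At half-equivalence [HA] = [A⁻], so Henderson-Hasselbalch gives pH = pKa = -log(4.01e-10) = 9.40.

pH = pKa = 9.40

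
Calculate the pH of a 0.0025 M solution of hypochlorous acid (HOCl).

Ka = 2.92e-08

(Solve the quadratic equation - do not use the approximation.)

x² + Ka×x - Ka×C = 0. Using quadratic formula: [H⁺] = 8.5294e-06

pH = 5.07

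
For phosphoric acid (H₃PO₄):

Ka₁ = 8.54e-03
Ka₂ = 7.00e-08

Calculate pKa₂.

pKa₂ = -log(Ka₂) = -log(7.00e-08) = 7.15.

pK_{a2} = 7.15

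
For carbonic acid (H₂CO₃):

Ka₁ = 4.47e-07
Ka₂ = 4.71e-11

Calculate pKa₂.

pKa₂ = -log(Ka₂) = -log(4.71e-11) = 10.33.

pK_{a2} = 10.33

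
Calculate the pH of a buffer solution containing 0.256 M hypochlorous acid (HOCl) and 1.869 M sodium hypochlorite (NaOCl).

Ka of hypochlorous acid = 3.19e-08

pKa = -log(3.19e-08) = 7.50. pH = pKa + log([A⁻]/[HA]) = 7.50 + log(1.869/0.256)

pH = 8.36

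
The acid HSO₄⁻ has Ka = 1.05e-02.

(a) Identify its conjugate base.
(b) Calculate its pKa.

(a) The conjugate base is formed by removing one H⁺ from HSO₄⁻, giving SO₄²⁻. (b) pKa = -log(Ka) = -log(1.05e-02) = 1.98.

Conjugate base: SO₄²⁻; pK_a = 1.98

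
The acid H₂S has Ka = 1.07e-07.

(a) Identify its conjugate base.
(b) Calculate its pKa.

(a) The conjugate base is formed by removing one H⁺ from H₂S, giving HS⁻. (b) pKa = -log(Ka) = -log(1.07e-07) = 6.97.

Conjugate base: HS⁻; pK_a = 6.97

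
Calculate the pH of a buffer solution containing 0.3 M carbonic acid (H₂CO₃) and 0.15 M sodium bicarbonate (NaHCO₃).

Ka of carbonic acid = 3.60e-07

pKa = -log(3.60e-07) = 6.44. pH = pKa + log([A⁻]/[HA]) = 6.44 + log(0.15/0.3)

pH = 6.14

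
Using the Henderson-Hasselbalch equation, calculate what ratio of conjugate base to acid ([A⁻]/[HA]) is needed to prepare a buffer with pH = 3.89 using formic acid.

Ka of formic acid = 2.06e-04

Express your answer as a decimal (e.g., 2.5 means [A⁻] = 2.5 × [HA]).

pKa = -log(2.06e-04) = 3.6861. pH = pKa + log([A⁻]/[HA]), so log([A⁻]/[HA]) = pH − pKa = 3.89 − 3.6861 = 0.2039. [A⁻]/[HA] = 10^(0.2039) = 1.60

[A⁻]/[HA] = 1.60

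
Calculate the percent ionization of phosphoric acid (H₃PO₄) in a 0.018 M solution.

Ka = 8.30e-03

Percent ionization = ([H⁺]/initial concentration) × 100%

Using Ka equilibrium: x² + Ka×x - Ka×C = 0. Solving: [H⁺] = 8.7582e-03. Percent = (8.7582e-03/0.018) × 100

Percent ionization = 48.7%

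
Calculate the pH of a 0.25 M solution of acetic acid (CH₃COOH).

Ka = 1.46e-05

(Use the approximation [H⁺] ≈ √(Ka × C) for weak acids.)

[H⁺] = √(Ka × C) = √(1.46e-05 × 0.25) = 1.9105e-03. pH = -log(1.9105e-03)

pH = 2.72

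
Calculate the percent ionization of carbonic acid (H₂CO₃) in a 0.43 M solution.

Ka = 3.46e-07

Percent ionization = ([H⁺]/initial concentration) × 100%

Using Ka equilibrium: x² + Ka×x - Ka×C = 0. Solving: [H⁺] = 3.8555e-04. Percent = (3.8555e-04/0.43) × 100

Percent ionization = 0.0897%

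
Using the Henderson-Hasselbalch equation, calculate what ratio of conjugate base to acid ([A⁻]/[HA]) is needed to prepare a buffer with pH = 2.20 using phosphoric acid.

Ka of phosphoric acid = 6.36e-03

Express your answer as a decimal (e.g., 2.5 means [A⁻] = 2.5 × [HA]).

pKa = -log(6.36e-03) = 2.1965. pH = pKa + log([A⁻]/[HA]), so log([A⁻]/[HA]) = pH − pKa = 2.20 − 2.1965 = 0.0035. [A⁻]/[HA] = 10^(0.0035) = 1.01

[A⁻]/[HA] = 1.01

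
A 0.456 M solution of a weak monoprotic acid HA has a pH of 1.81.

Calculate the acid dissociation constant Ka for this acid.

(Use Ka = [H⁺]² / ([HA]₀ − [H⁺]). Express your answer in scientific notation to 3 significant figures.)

[H⁺] = 10^(−pH) = 10^(−1.81) = 1.549e-02 M. For HA ⇌ H⁺ + A⁻, Ka = [H⁺][A⁻]/[HA] = [H⁺]² / ([HA]₀ − [H⁺]) = (1.549e-02)² / (0.456 − 1.549e-02) = 5.45e-04.

K_a = 5.45e-04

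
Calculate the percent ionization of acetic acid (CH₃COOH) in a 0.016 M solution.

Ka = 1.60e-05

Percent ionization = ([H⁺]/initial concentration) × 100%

Using Ka equilibrium: x² + Ka×x - Ka×C = 0. Solving: [H⁺] = 4.9803e-04. Percent = (4.9803e-04/0.016) × 100

Percent ionization = 3.11%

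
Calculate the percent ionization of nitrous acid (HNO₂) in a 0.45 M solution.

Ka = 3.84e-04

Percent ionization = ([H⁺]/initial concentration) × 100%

Using Ka equilibrium: x² + Ka×x - Ka×C = 0. Solving: [H⁺] = 1.2955e-02. Percent = (1.2955e-02/0.45) × 100

Percent ionization = 2.88%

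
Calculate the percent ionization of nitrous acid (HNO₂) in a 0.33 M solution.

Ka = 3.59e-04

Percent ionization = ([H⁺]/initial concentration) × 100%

Using Ka equilibrium: x² + Ka×x - Ka×C = 0. Solving: [H⁺] = 1.0706e-02. Percent = (1.0706e-02/0.33) × 100

Percent ionization = 3.24%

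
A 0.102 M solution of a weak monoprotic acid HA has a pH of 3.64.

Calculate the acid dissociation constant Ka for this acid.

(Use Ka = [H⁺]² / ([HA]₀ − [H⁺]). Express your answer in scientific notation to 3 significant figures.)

[H⁺] = 10^(−pH) = 10^(−3.64) = 2.291e-04 M. For HA ⇌ H⁺ + A⁻, Ka = [H⁺][A⁻]/[HA] = [H⁺]² / ([HA]₀ − [H⁺]) = (2.291e-04)² / (0.102 − 2.291e-04) = 5.16e-07.

K_a = 5.16e-07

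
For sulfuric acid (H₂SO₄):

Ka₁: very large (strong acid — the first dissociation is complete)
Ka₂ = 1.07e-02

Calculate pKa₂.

pKa₂ = -log(Ka₂) = -log(1.07e-02) = 1.97.

pK_{a2} = 1.97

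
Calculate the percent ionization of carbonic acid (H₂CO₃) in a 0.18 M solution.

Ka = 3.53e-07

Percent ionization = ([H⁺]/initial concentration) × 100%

Using Ka equilibrium: x² + Ka×x - Ka×C = 0. Solving: [H⁺] = 2.5189e-04. Percent = (2.5189e-04/0.18) × 100

Percent ionization = 0.14%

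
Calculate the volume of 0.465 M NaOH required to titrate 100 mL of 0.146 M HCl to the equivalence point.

At equivalence: moles acid = moles base. moles HCl = 0.146 × 100/1000 = 0.0146 mol. V_base = moles / 0.465 × 1000 = 31.4 mL.

V_{base} = 31.4 mL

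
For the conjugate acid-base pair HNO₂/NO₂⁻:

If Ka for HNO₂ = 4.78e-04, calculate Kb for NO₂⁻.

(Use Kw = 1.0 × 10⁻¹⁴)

For a conjugate pair Ka × Kb = Kw, so Kb = Kw/Ka = 1.0 × 10⁻¹⁴ / 4.78e-04 = 2.09e-11.

K_b = 2.09e-11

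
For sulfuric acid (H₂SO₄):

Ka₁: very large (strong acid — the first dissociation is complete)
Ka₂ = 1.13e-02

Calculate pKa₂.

pKa₂ = -log(Ka₂) = -log(1.13e-02) = 1.95.

pK_{a2} = 1.95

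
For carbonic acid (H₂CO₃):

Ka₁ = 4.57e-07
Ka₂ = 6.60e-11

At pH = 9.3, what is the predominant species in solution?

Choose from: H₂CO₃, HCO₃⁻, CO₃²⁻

pKa₁ = 6.34, pKa₂ = 10.18. For a polyprotic acid the predominant species crosses at each pKa: below pKa_n the protonated form dominates, above it the deprotonated form does. At pH = 9.3, the predominant species is HCO₃⁻.

HCO₃⁻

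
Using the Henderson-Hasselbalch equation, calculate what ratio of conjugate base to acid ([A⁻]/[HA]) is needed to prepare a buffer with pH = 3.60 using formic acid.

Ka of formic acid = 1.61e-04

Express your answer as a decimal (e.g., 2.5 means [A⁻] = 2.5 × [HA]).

pKa = -log(1.61e-04) = 3.7932. pH = pKa + log([A⁻]/[HA]), so log([A⁻]/[HA]) = pH − pKa = 3.60 − 3.7932 = -0.1932. [A⁻]/[HA] = 10^(-0.1932) = 0.641

[A⁻]/[HA] = 0.641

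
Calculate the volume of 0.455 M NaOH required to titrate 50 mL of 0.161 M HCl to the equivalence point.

At equivalence: moles acid = moles base. moles HCl = 0.161 × 50/1000 = 0.00805 mol. V_base = moles / 0.455 × 1000 = 17.7 mL.

V_{base} = 17.7 mL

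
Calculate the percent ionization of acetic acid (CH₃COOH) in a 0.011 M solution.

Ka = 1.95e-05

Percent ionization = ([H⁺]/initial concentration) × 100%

Using Ka equilibrium: x² + Ka×x - Ka×C = 0. Solving: [H⁺] = 4.5349e-04. Percent = (4.5349e-04/0.011) × 100

Percent ionization = 4.12%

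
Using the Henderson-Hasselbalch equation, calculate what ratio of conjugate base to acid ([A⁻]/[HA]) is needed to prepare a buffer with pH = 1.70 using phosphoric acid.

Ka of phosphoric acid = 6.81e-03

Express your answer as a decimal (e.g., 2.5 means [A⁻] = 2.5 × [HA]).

pKa = -log(6.81e-03) = 2.1669. pH = pKa + log([A⁻]/[HA]), so log([A⁻]/[HA]) = pH − pKa = 1.70 − 2.1669 = -0.4669. [A⁻]/[HA] = 10^(-0.4669) = 0.341

[A⁻]/[HA] = 0.341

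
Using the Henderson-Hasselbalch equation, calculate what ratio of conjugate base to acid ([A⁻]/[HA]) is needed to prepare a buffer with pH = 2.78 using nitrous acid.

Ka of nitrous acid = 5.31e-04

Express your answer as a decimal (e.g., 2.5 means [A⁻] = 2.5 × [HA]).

pKa = -log(5.31e-04) = 3.2749. pH = pKa + log([A⁻]/[HA]), so log([A⁻]/[HA]) = pH − pKa = 2.78 − 3.2749 = -0.4949. [A⁻]/[HA] = 10^(-0.4949) = 0.320

[A⁻]/[HA] = 0.320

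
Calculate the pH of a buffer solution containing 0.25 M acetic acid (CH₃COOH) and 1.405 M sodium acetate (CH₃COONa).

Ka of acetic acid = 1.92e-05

pKa = -log(1.92e-05) = 4.72. pH = pKa + log([A⁻]/[HA]) = 4.72 + log(1.405/0.25)

pH = 5.47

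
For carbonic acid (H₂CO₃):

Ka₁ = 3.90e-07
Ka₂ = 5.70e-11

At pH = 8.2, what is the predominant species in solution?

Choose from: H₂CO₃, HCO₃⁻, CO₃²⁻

pKa₁ = 6.41, pKa₂ = 10.24. For a polyprotic acid the predominant species crosses at each pKa: below pKa_n the protonated form dominates, above it the deprotonated form does. At pH = 8.2, the predominant species is HCO₃⁻.

HCO₃⁻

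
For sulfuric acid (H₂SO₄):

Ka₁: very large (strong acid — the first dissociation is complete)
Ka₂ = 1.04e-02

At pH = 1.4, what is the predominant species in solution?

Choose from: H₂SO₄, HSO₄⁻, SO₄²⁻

The first dissociation is complete, so H₂SO₄ itself is never the predominant species in water; pKa₂ = -log(1.04e-02) = 1.98. For a polyprotic acid the predominant species crosses at each pKa: below pKa_n the protonated form dominates, above it the deprotonated form does. At pH = 1.4, the predominant species is HSO₄⁻.

HSO₄⁻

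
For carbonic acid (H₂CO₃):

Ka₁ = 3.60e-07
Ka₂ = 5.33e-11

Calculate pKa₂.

pKa₂ = -log(Ka₂) = -log(5.33e-11) = 10.27.

pK_{a2} = 10.27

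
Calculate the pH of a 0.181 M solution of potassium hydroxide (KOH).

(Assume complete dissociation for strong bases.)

[OH⁻] = 0.181 M for strong base. pOH = -log[OH⁻] = 0.74, pH = 14 - pOH

pH = 13.26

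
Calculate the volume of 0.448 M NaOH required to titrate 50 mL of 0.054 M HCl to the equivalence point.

At equivalence: moles acid = moles base. moles HCl = 0.054 × 50/1000 = 0.0027 mol. V_base = moles / 0.448 × 1000 = 6.0 mL.

V_{base} = 6.0 mL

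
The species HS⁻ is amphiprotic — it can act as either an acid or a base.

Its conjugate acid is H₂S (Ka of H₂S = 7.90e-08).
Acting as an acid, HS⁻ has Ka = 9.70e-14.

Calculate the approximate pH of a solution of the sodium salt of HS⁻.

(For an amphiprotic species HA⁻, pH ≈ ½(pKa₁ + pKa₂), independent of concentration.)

pKa₁ = -log(7.90e-08) = 7.10; pKa₂ = -log(9.70e-14) = 13.01. For an amphiprotic species, pH ≈ ½(pKa₁ + pKa₂) = ½(7.10 + 13.01) = 10.06.

pH = 10.06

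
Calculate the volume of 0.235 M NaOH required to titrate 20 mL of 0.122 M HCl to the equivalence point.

At equivalence: moles acid = moles base. moles HCl = 0.122 × 20/1000 = 0.00244 mol. V_base = moles / 0.235 × 1000 = 10.4 mL.

V_{base} = 10.4 mL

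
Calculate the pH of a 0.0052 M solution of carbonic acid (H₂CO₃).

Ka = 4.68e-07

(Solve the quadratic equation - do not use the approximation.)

x² + Ka×x - Ka×C = 0. Using quadratic formula: [H⁺] = 4.9098e-05

pH = 4.31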